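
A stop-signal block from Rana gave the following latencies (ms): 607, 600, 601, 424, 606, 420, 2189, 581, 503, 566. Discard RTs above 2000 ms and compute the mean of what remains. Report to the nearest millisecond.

Excluded: 2189
Retained (n=9): Σ = 4908
Mean = 4908/9 = 545.3333

545 ms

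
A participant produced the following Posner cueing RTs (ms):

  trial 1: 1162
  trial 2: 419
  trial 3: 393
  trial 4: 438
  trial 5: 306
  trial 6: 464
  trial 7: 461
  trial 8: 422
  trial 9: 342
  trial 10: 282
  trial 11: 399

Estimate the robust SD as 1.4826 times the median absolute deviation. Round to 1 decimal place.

Sorted: 282, 306, 342, 393, 399, 419, 422, 438, 461, 464, 1162 → median = 419
|x − 419| sorted: 0, 3, 19, 20, 26, 42, 45, 77, 113, 137, 743 → MAD = 42
Robust SD ≈ 1.4826 × 42 = 62.269

62.3 ms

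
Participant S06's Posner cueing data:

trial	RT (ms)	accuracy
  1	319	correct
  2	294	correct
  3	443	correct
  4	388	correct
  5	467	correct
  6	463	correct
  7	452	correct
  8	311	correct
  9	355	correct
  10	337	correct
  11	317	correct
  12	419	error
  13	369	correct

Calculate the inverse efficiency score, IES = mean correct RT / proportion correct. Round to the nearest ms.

Correct trials (n=12): 319, 294, 443, 388, 467, 463, 452, 311, 355, 337, 317, 369
Mean correct RT = 4515/12 = 376.2500 ms
Proportion correct = 12/13
IES = 376.2500 / (12/13) = 407.604 ms

408 ms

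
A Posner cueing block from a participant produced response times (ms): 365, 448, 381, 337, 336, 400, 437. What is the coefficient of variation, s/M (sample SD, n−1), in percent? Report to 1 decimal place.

11.6%

n = 7, Σ = 2704, M = 386.2857
Σ(x−M)² = 12007.429; s = √(12007.429/6) = 44.7352
CV = 44.7352 / 386.2857 = 0.11581 = 11.581%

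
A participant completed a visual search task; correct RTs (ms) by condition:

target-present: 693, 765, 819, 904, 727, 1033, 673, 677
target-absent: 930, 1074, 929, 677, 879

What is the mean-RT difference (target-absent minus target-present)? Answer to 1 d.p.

111.4 ms

M(target-present) = 6291/8 = 786.375
M(target-absent) = 4489/5 = 897.800
Difference = 897.800 − 786.375 = 111.425 ms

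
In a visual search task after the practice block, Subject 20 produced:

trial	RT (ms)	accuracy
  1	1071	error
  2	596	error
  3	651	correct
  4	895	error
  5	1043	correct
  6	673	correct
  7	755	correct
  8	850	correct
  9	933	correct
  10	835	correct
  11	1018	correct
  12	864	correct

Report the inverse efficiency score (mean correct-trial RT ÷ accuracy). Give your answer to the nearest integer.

1129 ms

Correct trials (n=9): 651, 1043, 673, 755, 850, 933, 835, 1018, 864
Mean correct RT = 7622/9 = 846.8889 ms
Proportion correct = 9/12
IES = 846.8889 / (9/12) = 1129.185 ms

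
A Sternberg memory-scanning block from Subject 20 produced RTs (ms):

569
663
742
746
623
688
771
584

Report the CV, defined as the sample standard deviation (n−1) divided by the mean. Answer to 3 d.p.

0.114

n = 8, Σ = 5386, M = 673.2500
Σ(x−M)² = 41255.500; s = √(41255.500/7) = 76.7701
CV = 76.7701 / 673.2500 = 0.11403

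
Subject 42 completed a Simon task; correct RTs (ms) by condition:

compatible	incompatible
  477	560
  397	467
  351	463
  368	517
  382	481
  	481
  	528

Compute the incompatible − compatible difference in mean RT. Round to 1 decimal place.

104.6 ms

M(compatible) = 1975/5 = 395.000
M(incompatible) = 3497/7 = 499.571
Difference = 499.571 − 395.000 = 104.571 ms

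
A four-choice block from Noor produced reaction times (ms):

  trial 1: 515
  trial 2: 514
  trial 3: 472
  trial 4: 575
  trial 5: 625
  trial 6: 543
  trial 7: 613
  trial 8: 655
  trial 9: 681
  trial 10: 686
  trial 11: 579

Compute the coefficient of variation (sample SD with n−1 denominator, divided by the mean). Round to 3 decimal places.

0.122

n = 11, Σ = 6458, M = 587.0909
Σ(x−M)² = 51262.909; s = √(51262.909/10) = 71.5981
CV = 71.5981 / 587.0909 = 0.12195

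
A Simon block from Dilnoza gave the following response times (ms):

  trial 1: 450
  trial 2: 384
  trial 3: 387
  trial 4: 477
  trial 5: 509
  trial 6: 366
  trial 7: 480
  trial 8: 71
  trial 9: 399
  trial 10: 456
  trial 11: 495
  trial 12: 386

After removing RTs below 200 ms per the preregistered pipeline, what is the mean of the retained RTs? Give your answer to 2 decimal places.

435.36 ms

Excluded: 71
Retained (n=11): Σ = 4789
Mean = 4789/11 = 435.3636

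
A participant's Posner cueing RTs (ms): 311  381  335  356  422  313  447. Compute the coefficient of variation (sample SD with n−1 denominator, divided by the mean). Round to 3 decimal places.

n = 7, Σ = 2565, M = 366.4286
Σ(x−M)² = 16815.714; s = √(16815.714/6) = 52.9398
CV = 52.9398 / 366.4286 = 0.14448

0.144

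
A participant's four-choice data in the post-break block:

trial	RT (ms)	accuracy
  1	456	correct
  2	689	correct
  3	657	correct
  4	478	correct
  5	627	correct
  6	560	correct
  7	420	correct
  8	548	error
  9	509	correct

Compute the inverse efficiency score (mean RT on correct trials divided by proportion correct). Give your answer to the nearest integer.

Correct trials (n=8): 456, 689, 657, 478, 627, 560, 420, 509
Mean correct RT = 4396/8 = 549.5000 ms
Proportion correct = 8/9
IES = 549.5000 / (8/9) = 618.188 ms

618 ms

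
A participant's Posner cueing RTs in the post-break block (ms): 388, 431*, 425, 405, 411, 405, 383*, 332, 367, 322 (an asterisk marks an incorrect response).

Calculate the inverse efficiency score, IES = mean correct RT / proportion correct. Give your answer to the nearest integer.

Correct trials (n=8): 388, 425, 405, 411, 405, 332, 367, 322
Mean correct RT = 3055/8 = 381.8750 ms
Proportion correct = 8/10
IES = 381.8750 / (8/10) = 477.344 ms

477 ms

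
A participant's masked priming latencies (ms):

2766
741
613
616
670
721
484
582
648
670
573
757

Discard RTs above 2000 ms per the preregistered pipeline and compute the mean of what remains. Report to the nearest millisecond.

Excluded: 2766
Retained (n=11): Σ = 7075
Mean = 7075/11 = 643.1818

643 ms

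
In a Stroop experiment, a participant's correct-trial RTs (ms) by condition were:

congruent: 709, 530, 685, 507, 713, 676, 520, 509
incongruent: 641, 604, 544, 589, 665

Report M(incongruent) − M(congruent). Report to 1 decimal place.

M(congruent) = 4849/8 = 606.125
M(incongruent) = 3043/5 = 608.600
Difference = 608.600 − 606.125 = 2.475 ms

2.5 ms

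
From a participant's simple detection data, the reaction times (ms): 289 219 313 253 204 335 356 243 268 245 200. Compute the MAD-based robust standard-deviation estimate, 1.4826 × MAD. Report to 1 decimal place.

53.4 ms

Sorted: 200, 204, 219, 243, 245, 253, 268, 289, 313, 335, 356 → median = 253
|x − 253| sorted: 0, 8, 10, 15, 34, 36, 49, 53, 60, 82, 103 → MAD = 36
Robust SD ≈ 1.4826 × 36 = 53.374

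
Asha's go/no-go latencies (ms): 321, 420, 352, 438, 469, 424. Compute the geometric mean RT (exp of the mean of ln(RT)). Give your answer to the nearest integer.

ln(RT): 5.7714, 6.0403, 5.8636, 6.0822, 6.1506, 6.0497
Mean ln(RT) = 35.9579/6 = 5.99298
Geometric mean = exp(5.99298) = 400.61 ms

401 ms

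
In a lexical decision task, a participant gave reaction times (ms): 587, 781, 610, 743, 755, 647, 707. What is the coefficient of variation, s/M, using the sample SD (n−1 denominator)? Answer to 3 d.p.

0.110

n = 7, Σ = 4830, M = 690.0000
Σ(x−M)² = 34462.000; s = √(34462.000/6) = 75.7870
CV = 75.7870 / 690.0000 = 0.10984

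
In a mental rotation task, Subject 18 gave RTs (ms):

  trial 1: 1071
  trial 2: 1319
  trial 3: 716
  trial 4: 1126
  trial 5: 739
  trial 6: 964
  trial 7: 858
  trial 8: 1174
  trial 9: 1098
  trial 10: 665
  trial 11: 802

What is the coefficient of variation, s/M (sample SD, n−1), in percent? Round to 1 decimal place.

22.5%

n = 11, Σ = 10532, M = 957.4545
Σ(x−M)² = 464312.727; s = √(464312.727/10) = 215.4792
CV = 215.4792 / 957.4545 = 0.22505 = 22.505%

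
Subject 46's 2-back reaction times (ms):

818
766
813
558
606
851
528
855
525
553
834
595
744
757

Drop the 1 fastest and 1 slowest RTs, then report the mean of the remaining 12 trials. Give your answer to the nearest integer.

702 ms

Sorted: 525, 528, 553, 558, 595, 606, 744, 757, 766, 813, 818, 834, 851, 855
Drop lowest 1 (525) and highest 1 (855)
Remaining (n=12): Σ = 8423, mean = 8423/12 = 701.917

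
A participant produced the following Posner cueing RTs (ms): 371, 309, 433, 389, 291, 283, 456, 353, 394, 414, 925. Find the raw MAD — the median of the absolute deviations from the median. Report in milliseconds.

Sorted: 283, 291, 309, 353, 371, 389, 394, 414, 433, 456, 925 → median = 389
|x − 389|: 18, 80, 44, 0, 98, 106, 67, 36, 5, 25, 536
Sorted deviations: 0, 5, 18, 25, 36, 44, 67, 80, 98, 106, 536 → MAD = 44

44 ms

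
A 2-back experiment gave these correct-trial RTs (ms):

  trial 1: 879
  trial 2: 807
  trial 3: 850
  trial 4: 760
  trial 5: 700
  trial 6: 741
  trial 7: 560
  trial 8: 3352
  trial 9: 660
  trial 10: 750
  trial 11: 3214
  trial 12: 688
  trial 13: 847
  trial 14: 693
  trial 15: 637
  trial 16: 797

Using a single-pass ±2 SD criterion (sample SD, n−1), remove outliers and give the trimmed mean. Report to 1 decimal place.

n = 16, ΣRT = 16935, M = 1058.438
Σ(x−M)² = 11427811.94; s = √(11427811.94/15) = 872.843
Cutoffs: 1058.438 ± 2·872.843 → [-687.2, 2804.1]
Outside: 3214, 3352 → excluded.
Retained (n=14): Σ = 10369, mean = 10369/14 = 740.643

740.6 ms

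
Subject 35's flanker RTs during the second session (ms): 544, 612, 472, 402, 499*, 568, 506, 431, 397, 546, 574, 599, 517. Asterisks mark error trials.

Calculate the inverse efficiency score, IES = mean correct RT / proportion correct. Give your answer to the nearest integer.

Correct trials (n=12): 544, 612, 472, 402, 568, 506, 431, 397, 546, 574, 599, 517
Mean correct RT = 6168/12 = 514.0000 ms
Proportion correct = 12/13
IES = 514.0000 / (12/13) = 556.833 ms

557 ms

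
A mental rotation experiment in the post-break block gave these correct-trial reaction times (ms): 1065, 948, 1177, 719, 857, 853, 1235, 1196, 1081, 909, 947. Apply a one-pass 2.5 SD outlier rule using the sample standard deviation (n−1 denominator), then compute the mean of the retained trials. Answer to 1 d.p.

998.8 ms

n = 11, ΣRT = 10987, M = 998.818
Σ(x−M)² = 270553.64; s = √(270553.64/10) = 164.485
Cutoffs: 998.818 ± 2.5·164.485 → [587.6, 1410.0]
No RTs fall outside the cutoffs; all 11 retained. Mean = 10987/11 = 998.818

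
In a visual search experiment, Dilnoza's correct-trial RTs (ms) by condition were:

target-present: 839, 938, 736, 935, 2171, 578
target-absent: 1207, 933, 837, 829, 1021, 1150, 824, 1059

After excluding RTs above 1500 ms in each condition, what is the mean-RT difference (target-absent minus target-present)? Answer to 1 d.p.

177.3 ms

target-present: exclude 2171
M(target-present) = 4026/5 = 805.200
M(target-absent) = 7860/8 = 982.500
Difference = 982.500 − 805.200 = 177.300 ms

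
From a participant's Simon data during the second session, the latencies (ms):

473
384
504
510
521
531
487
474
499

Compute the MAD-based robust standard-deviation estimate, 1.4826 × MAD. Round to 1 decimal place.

Sorted: 384, 473, 474, 487, 499, 504, 510, 521, 531 → median = 499
|x − 499| sorted: 0, 5, 11, 12, 22, 25, 26, 32, 115 → MAD = 22
Robust SD ≈ 1.4826 × 22 = 32.617

32.6 ms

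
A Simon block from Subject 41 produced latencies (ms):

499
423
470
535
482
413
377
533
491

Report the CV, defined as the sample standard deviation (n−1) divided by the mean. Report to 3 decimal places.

0.116

n = 9, Σ = 4223, M = 469.2222
Σ(x−M)² = 23721.556; s = √(23721.556/8) = 54.4536
CV = 54.4536 / 469.2222 = 0.11605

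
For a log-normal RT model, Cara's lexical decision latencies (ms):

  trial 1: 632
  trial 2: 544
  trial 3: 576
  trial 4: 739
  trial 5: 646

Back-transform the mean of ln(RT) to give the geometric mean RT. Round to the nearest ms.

ln(RT): 6.4489, 6.2989, 6.3561, 6.6053, 6.4708
Mean ln(RT) = 32.1800/5 = 6.43601
Geometric mean = exp(6.43601) = 623.91 ms

624 ms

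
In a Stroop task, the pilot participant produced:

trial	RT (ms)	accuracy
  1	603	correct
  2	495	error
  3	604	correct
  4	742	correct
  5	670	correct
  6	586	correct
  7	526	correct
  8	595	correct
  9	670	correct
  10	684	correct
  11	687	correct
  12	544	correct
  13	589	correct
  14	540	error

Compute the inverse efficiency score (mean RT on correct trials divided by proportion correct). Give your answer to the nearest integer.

729 ms

Correct trials (n=12): 603, 604, 742, 670, 586, 526, 595, 670, 684, 687, 544, 589
Mean correct RT = 7500/12 = 625.0000 ms
Proportion correct = 12/14
IES = 625.0000 / (12/14) = 729.167 ms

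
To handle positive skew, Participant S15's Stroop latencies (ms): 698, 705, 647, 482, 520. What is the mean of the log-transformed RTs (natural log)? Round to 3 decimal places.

ln(RT): 6.5482, 6.5582, 6.4723, 6.1779, 6.2538
Σ ln(RT) = 32.0105
Mean = 32.0105/5 = 6.40211

6.402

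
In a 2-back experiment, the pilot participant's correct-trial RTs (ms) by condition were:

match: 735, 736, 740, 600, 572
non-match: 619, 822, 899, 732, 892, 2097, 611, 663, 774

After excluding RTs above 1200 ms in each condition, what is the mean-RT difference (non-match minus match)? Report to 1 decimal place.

non-match: exclude 2097
M(match) = 3383/5 = 676.600
M(non-match) = 6012/8 = 751.500
Difference = 751.500 − 676.600 = 74.900 ms

74.9 ms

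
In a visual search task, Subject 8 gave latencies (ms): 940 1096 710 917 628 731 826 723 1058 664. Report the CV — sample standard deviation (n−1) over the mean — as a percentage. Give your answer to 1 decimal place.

20.0%

n = 10, Σ = 8293, M = 829.3000
Σ(x−M)² = 246430.100; s = √(246430.100/9) = 165.4724
CV = 165.4724 / 829.3000 = 0.19953 = 19.953%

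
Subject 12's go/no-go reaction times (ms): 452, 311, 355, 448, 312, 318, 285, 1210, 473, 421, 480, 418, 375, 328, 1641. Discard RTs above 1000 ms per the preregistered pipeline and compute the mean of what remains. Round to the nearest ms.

Excluded: 1210, 1641
Retained (n=13): Σ = 4976
Mean = 4976/13 = 382.7692

383 ms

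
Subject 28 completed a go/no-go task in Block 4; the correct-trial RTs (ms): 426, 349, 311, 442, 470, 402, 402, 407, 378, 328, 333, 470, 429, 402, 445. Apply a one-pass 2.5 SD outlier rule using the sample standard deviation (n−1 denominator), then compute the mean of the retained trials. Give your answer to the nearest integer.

400 ms

n = 15, ΣRT = 5994, M = 399.600
Σ(x−M)² = 35843.60; s = √(35843.60/14) = 50.599
Cutoffs: 399.600 ± 2.5·50.599 → [273.1, 526.1]
No RTs fall outside the cutoffs; all 15 retained. Mean = 5994/15 = 399.600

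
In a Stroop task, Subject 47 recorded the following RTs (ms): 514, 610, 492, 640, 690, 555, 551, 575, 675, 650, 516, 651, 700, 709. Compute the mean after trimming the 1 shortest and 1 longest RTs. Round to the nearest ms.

611 ms

Sorted: 492, 514, 516, 551, 555, 575, 610, 640, 650, 651, 675, 690, 700, 709
Drop lowest 1 (492) and highest 1 (709)
Remaining (n=12): Σ = 7327, mean = 7327/12 = 610.583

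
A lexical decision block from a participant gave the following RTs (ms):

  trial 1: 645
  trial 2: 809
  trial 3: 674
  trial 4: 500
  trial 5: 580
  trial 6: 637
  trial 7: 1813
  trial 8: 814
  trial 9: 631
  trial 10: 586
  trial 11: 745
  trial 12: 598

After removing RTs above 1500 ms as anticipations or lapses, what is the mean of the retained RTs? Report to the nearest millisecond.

Excluded: 1813
Retained (n=11): Σ = 7219
Mean = 7219/11 = 656.2727

656 ms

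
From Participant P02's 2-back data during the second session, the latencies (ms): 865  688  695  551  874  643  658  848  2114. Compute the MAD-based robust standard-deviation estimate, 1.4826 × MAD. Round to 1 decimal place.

213.5 ms

Sorted: 551, 643, 658, 688, 695, 848, 865, 874, 2114 → median = 695
|x − 695| sorted: 0, 7, 37, 52, 144, 153, 170, 179, 1419 → MAD = 144
Robust SD ≈ 1.4826 × 144 = 213.494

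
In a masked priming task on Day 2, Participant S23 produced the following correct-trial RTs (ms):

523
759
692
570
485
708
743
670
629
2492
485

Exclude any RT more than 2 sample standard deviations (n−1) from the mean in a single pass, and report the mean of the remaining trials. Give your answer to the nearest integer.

626 ms

n = 11, ΣRT = 8756, M = 796.000
Σ(x−M)² = 3261966.00; s = √(3261966.00/10) = 571.136
Cutoffs: 796.000 ± 2·571.136 → [-346.3, 1938.3]
Outside: 2492 → excluded.
Retained (n=10): Σ = 6264, mean = 6264/10 = 626.400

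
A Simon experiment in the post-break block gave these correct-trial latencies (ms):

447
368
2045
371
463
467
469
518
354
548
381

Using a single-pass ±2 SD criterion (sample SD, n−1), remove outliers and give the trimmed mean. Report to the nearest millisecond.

n = 11, ΣRT = 6431, M = 584.636
Σ(x−M)² = 2386626.55; s = √(2386626.55/10) = 488.531
Cutoffs: 584.636 ± 2·488.531 → [-392.4, 1561.7]
Outside: 2045 → excluded.
Retained (n=10): Σ = 4386, mean = 4386/10 = 438.600

439 ms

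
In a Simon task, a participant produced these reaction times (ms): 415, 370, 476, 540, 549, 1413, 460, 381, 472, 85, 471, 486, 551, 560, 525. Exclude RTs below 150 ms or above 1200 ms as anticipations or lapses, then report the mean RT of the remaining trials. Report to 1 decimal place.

Excluded: 85, 1413
Retained (n=13): Σ = 6256
Mean = 6256/13 = 481.2308

481.2 ms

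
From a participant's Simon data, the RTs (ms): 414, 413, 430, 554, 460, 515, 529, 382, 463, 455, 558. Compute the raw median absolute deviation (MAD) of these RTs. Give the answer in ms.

Sorted: 382, 413, 414, 430, 455, 460, 463, 515, 529, 554, 558 → median = 460
|x − 460|: 46, 47, 30, 94, 0, 55, 69, 78, 3, 5, 98
Sorted deviations: 0, 3, 5, 30, 46, 47, 55, 69, 78, 94, 98 → MAD = 47

47 ms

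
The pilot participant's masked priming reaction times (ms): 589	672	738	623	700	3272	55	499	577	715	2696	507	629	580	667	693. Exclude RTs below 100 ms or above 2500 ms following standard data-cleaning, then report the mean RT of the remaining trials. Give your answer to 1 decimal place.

629.9 ms

Excluded: 55, 2696, 3272
Retained (n=13): Σ = 8189
Mean = 8189/13 = 629.9231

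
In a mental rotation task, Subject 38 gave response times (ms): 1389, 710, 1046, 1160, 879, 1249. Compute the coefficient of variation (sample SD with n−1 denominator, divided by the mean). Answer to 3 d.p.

n = 6, Σ = 6433, M = 1072.1667
Σ(x−M)² = 308530.833; s = √(308530.833/5) = 248.4073
CV = 248.4073 / 1072.1667 = 0.23169

0.232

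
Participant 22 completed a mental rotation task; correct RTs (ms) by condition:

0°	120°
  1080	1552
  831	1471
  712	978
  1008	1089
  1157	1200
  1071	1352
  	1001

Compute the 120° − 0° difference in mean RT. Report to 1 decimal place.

258.2 ms

M(0°) = 5859/6 = 976.500
M(120°) = 8643/7 = 1234.714
Difference = 1234.714 − 976.500 = 258.214 ms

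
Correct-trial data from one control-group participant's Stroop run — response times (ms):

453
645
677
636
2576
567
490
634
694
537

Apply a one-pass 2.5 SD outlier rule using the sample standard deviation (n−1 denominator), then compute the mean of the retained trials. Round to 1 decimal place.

n = 10, ΣRT = 7909, M = 790.900
Σ(x−M)² = 3598156.90; s = √(3598156.90/9) = 632.294
Cutoffs: 790.900 ± 2.5·632.294 → [-789.8, 2371.6]
Outside: 2576 → excluded.
Retained (n=9): Σ = 5333, mean = 5333/9 = 592.556

592.6 ms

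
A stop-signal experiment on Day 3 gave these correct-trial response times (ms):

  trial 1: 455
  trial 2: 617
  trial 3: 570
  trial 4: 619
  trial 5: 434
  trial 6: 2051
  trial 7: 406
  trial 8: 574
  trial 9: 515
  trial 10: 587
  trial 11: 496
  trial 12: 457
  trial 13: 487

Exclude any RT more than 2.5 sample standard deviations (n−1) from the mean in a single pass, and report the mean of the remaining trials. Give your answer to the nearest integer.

n = 13, ΣRT = 8268, M = 636.000
Σ(x−M)² = 2228424.00; s = √(2228424.00/12) = 430.932
Cutoffs: 636.000 ± 2.5·430.932 → [-441.3, 1713.3]
Outside: 2051 → excluded.
Retained (n=12): Σ = 6217, mean = 6217/12 = 518.083

518 ms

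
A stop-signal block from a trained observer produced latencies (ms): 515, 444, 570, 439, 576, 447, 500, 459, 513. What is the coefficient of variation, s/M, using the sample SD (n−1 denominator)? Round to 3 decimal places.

n = 9, Σ = 4463, M = 495.8889
Σ(x−M)² = 22264.889; s = √(22264.889/8) = 52.7552
CV = 52.7552 / 495.8889 = 0.10639

0.106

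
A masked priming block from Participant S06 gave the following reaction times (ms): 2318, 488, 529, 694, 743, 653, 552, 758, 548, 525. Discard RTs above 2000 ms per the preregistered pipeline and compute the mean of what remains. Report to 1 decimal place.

Excluded: 2318
Retained (n=9): Σ = 5490
Mean = 5490/9 = 610.0000

610.0 ms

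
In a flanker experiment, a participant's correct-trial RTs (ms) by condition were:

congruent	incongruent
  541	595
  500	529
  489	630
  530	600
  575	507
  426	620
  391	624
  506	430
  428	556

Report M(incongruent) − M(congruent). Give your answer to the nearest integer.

M(congruent) = 4386/9 = 487.333
M(incongruent) = 5091/9 = 565.667
Difference = 565.667 − 487.333 = 78.333 ms

78 ms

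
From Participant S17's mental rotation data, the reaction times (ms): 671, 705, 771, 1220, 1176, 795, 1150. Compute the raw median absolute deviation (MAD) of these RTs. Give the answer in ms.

124 ms

Sorted: 671, 705, 771, 795, 1150, 1176, 1220 → median = 795
|x − 795|: 124, 90, 24, 425, 381, 0, 355
Sorted deviations: 0, 24, 90, 124, 355, 381, 425 → MAD = 124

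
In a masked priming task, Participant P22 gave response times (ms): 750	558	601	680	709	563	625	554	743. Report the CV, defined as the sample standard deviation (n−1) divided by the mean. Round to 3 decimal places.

0.124

n = 9, Σ = 5783, M = 642.5556
Σ(x−M)² = 50806.222; s = √(50806.222/8) = 79.6918
CV = 79.6918 / 642.5556 = 0.12402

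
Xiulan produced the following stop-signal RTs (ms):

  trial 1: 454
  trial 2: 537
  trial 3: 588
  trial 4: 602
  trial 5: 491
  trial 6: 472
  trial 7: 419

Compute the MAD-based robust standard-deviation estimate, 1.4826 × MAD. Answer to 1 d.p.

Sorted: 419, 454, 472, 491, 537, 588, 602 → median = 491
|x − 491| sorted: 0, 19, 37, 46, 72, 97, 111 → MAD = 46
Robust SD ≈ 1.4826 × 46 = 68.200

68.2 ms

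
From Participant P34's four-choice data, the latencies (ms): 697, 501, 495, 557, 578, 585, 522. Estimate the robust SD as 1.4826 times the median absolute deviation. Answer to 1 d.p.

51.9 ms

Sorted: 495, 501, 522, 557, 578, 585, 697 → median = 557
|x − 557| sorted: 0, 21, 28, 35, 56, 62, 140 → MAD = 35
Robust SD ≈ 1.4826 × 35 = 51.891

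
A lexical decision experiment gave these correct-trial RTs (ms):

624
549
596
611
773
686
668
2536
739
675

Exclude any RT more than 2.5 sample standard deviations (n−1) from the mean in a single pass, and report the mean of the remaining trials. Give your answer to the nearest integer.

n = 10, ΣRT = 8457, M = 845.700
Σ(x−M)² = 3214620.10; s = √(3214620.10/9) = 597.645
Cutoffs: 845.700 ± 2.5·597.645 → [-648.4, 2339.8]
Outside: 2536 → excluded.
Retained (n=9): Σ = 5921, mean = 5921/9 = 657.889

658 ms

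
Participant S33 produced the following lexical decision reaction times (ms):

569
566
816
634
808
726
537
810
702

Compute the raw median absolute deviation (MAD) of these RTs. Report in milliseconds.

Sorted: 537, 566, 569, 634, 702, 726, 808, 810, 816 → median = 702
|x − 702|: 133, 136, 114, 68, 106, 24, 165, 108, 0
Sorted deviations: 0, 24, 68, 106, 108, 114, 133, 136, 165 → MAD = 108

108 ms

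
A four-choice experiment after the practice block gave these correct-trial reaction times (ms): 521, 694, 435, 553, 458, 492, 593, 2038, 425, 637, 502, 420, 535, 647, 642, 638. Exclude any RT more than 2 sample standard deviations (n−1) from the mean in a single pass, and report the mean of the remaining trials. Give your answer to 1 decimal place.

546.1 ms

n = 16, ΣRT = 10230, M = 639.375
Σ(x−M)² = 2203065.75; s = √(2203065.75/15) = 383.238
Cutoffs: 639.375 ± 2·383.238 → [-127.1, 1405.9]
Outside: 2038 → excluded.
Retained (n=15): Σ = 8192, mean = 8192/15 = 546.133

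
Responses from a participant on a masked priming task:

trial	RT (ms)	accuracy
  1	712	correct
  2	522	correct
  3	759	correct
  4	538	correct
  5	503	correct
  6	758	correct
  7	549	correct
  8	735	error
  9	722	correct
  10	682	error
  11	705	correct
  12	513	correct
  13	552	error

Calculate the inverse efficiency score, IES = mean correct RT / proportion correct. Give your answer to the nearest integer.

Correct trials (n=10): 712, 522, 759, 538, 503, 758, 549, 722, 705, 513
Mean correct RT = 6281/10 = 628.1000 ms
Proportion correct = 10/13
IES = 628.1000 / (10/13) = 816.530 ms

817 ms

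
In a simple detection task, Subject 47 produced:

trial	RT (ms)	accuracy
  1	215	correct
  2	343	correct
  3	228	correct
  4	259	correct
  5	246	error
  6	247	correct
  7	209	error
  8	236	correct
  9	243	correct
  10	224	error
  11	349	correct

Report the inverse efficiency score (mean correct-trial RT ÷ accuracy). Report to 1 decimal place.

Correct trials (n=8): 215, 343, 228, 259, 247, 236, 243, 349
Mean correct RT = 2120/8 = 265.0000 ms
Proportion correct = 8/11
IES = 265.0000 / (8/11) = 364.375 ms

364.4 ms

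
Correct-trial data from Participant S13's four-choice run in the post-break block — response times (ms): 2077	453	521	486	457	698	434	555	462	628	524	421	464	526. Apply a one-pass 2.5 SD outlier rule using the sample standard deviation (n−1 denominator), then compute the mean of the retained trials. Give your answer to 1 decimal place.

509.9 ms

n = 14, ΣRT = 8706, M = 621.857
Σ(x−M)² = 2356937.71; s = √(2356937.71/13) = 425.797
Cutoffs: 621.857 ± 2.5·425.797 → [-442.6, 1686.3]
Outside: 2077 → excluded.
Retained (n=13): Σ = 6629, mean = 6629/13 = 509.923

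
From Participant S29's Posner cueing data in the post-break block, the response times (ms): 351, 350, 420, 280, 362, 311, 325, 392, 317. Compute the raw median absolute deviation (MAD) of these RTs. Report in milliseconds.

33 ms

Sorted: 280, 311, 317, 325, 350, 351, 362, 392, 420 → median = 350
|x − 350|: 1, 0, 70, 70, 12, 39, 25, 42, 33
Sorted deviations: 0, 1, 12, 25, 33, 39, 42, 70, 70 → MAD = 33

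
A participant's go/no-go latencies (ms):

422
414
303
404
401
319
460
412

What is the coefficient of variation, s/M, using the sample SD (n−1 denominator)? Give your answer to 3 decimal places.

0.136

n = 8, Σ = 3135, M = 391.8750
Σ(x−M)² = 19882.875; s = √(19882.875/7) = 53.2955
CV = 53.2955 / 391.8750 = 0.13600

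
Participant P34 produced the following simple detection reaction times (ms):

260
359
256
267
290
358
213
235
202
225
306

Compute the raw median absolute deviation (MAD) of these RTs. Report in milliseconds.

35 ms

Sorted: 202, 213, 225, 235, 256, 260, 267, 290, 306, 358, 359 → median = 260
|x − 260|: 0, 99, 4, 7, 30, 98, 47, 25, 58, 35, 46
Sorted deviations: 0, 4, 7, 25, 30, 35, 46, 47, 58, 98, 99 → MAD = 35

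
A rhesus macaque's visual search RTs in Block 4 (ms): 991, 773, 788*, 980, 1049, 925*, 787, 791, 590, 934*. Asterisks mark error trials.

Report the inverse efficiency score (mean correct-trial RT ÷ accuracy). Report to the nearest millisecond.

1217 ms

Correct trials (n=7): 991, 773, 980, 1049, 787, 791, 590
Mean correct RT = 5961/7 = 851.5714 ms
Proportion correct = 7/10
IES = 851.5714 / (7/10) = 1216.531 ms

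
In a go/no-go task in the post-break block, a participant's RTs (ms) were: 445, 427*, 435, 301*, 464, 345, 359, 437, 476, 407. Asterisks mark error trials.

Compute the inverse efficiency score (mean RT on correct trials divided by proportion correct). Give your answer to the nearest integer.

Correct trials (n=8): 445, 435, 464, 345, 359, 437, 476, 407
Mean correct RT = 3368/8 = 421.0000 ms
Proportion correct = 8/10
IES = 421.0000 / (8/10) = 526.250 ms

526 ms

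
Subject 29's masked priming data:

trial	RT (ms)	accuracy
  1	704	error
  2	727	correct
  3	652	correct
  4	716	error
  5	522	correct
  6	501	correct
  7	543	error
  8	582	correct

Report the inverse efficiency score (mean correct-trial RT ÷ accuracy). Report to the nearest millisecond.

955 ms

Correct trials (n=5): 727, 652, 522, 501, 582
Mean correct RT = 2984/5 = 596.8000 ms
Proportion correct = 5/8
IES = 596.8000 / (5/8) = 954.880 ms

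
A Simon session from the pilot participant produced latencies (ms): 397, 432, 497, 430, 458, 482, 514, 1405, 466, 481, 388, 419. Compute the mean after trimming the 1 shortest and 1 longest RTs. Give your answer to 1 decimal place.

Sorted: 388, 397, 419, 430, 432, 458, 466, 481, 482, 497, 514, 1405
Drop lowest 1 (388) and highest 1 (1405)
Remaining (n=10): Σ = 4576, mean = 4576/10 = 457.600

457.6 ms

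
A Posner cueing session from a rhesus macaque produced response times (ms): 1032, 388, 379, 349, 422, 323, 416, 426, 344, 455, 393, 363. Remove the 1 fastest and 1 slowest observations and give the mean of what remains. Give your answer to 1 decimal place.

393.5 ms

Sorted: 323, 344, 349, 363, 379, 388, 393, 416, 422, 426, 455, 1032
Drop lowest 1 (323) and highest 1 (1032)
Remaining (n=10): Σ = 3935, mean = 3935/10 = 393.500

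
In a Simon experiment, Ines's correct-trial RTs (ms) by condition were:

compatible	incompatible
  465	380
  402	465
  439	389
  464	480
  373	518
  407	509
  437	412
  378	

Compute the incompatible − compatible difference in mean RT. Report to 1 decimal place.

29.8 ms

M(compatible) = 3365/8 = 420.625
M(incompatible) = 3153/7 = 450.429
Difference = 450.429 − 420.625 = 29.804 ms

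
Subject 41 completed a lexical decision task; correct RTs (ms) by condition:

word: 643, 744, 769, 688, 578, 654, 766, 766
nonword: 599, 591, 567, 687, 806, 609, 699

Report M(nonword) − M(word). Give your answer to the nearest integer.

M(word) = 5608/8 = 701.000
M(nonword) = 4558/7 = 651.143
Difference = 651.143 − 701.000 = -49.857 ms

-50 ms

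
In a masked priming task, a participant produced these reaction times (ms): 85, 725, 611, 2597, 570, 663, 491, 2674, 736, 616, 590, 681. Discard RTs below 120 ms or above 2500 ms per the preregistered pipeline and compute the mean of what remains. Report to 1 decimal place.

631.4 ms

Excluded: 85, 2597, 2674
Retained (n=9): Σ = 5683
Mean = 5683/9 = 631.4444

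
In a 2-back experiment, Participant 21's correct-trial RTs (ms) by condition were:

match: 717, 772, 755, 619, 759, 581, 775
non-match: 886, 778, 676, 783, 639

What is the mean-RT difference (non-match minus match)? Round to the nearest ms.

41 ms

M(match) = 4978/7 = 711.143
M(non-match) = 3762/5 = 752.400
Difference = 752.400 − 711.143 = 41.257 ms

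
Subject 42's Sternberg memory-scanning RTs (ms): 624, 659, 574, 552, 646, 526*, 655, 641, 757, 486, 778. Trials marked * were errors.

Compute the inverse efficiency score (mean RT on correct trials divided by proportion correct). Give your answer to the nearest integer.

Correct trials (n=10): 624, 659, 574, 552, 646, 655, 641, 757, 486, 778
Mean correct RT = 6372/10 = 637.2000 ms
Proportion correct = 10/11
IES = 637.2000 / (10/11) = 700.920 ms

701 ms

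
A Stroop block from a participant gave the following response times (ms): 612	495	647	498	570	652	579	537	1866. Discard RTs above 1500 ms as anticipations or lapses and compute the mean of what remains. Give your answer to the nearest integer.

Excluded: 1866
Retained (n=8): Σ = 4590
Mean = 4590/8 = 573.7500

574 ms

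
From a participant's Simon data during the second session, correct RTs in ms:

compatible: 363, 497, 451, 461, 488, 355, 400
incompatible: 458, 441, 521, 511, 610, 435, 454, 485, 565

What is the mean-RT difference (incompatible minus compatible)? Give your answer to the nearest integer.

M(compatible) = 3015/7 = 430.714
M(incompatible) = 4480/9 = 497.778
Difference = 497.778 − 430.714 = 67.063 ms

67 ms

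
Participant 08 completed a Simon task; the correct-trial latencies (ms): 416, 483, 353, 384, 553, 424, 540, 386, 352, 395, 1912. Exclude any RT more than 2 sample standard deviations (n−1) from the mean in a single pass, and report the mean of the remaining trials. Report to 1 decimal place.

n = 11, ΣRT = 6198, M = 563.455
Σ(x−M)² = 2047972.73; s = √(2047972.73/10) = 452.545
Cutoffs: 563.455 ± 2·452.545 → [-341.6, 1468.5]
Outside: 1912 → excluded.
Retained (n=10): Σ = 4286, mean = 4286/10 = 428.600

428.6 ms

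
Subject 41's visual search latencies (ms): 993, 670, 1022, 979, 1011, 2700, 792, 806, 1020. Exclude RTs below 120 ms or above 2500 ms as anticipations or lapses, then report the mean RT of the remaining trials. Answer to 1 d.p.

911.6 ms

Excluded: 2700
Retained (n=8): Σ = 7293
Mean = 7293/8 = 911.6250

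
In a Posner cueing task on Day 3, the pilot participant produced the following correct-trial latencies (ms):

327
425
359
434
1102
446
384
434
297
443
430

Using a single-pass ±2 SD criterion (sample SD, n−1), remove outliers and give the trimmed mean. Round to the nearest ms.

398 ms

n = 11, ΣRT = 5081, M = 461.909
Σ(x−M)² = 476320.91; s = √(476320.91/10) = 218.248
Cutoffs: 461.909 ± 2·218.248 → [25.4, 898.4]
Outside: 1102 → excluded.
Retained (n=10): Σ = 3979, mean = 3979/10 = 397.900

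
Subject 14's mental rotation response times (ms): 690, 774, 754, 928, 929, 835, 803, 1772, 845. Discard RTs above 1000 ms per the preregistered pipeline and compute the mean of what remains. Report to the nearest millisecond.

Excluded: 1772
Retained (n=8): Σ = 6558
Mean = 6558/8 = 819.7500

820 ms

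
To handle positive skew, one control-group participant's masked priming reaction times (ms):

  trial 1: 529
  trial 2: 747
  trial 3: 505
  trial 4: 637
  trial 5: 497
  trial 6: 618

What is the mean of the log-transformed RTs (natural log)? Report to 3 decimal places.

ln(RT): 6.2710, 6.6161, 6.2246, 6.4568, 6.2086, 6.4265
Σ ln(RT) = 38.2035
Mean = 38.2035/6 = 6.36724

6.367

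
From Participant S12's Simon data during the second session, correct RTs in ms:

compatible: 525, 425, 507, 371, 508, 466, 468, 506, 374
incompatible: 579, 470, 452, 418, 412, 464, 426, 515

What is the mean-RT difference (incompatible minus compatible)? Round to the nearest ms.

6 ms

M(compatible) = 4150/9 = 461.111
M(incompatible) = 3736/8 = 467.000
Difference = 467.000 − 461.111 = 5.889 ms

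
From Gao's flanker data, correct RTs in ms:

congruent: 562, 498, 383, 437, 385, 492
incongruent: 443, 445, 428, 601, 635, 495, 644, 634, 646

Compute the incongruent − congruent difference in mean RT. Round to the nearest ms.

M(congruent) = 2757/6 = 459.500
M(incongruent) = 4971/9 = 552.333
Difference = 552.333 − 459.500 = 92.833 ms

93 ms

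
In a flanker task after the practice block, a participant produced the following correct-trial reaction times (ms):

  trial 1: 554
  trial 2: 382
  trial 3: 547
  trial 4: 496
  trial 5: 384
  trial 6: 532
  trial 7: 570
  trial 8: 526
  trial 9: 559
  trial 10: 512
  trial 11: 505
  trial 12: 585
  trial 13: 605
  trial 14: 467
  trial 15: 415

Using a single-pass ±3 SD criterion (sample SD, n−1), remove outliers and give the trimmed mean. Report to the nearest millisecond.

n = 15, ΣRT = 7639, M = 509.267
Σ(x−M)² = 68046.93; s = √(68046.93/14) = 69.717
Cutoffs: 509.267 ± 3·69.717 → [300.1, 718.4]
No RTs fall outside the cutoffs; all 15 retained. Mean = 7639/15 = 509.267

509 ms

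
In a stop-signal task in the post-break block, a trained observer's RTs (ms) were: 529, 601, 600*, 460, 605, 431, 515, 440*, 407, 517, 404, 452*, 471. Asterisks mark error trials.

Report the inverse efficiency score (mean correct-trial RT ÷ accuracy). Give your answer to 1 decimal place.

Correct trials (n=10): 529, 601, 460, 605, 431, 515, 407, 517, 404, 471
Mean correct RT = 4940/10 = 494.0000 ms
Proportion correct = 10/13
IES = 494.0000 / (10/13) = 642.200 ms

642.2 ms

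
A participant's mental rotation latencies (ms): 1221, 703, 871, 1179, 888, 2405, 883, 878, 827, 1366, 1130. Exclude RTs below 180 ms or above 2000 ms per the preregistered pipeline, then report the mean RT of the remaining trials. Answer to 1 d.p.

994.6 ms

Excluded: 2405
Retained (n=10): Σ = 9946
Mean = 9946/10 = 994.6000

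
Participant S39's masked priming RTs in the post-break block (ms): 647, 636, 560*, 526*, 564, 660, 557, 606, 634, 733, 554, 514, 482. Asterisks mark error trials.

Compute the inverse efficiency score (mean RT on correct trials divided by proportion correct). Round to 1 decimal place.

707.7 ms

Correct trials (n=11): 647, 636, 564, 660, 557, 606, 634, 733, 554, 514, 482
Mean correct RT = 6587/11 = 598.8182 ms
Proportion correct = 11/13
IES = 598.8182 / (11/13) = 707.694 ms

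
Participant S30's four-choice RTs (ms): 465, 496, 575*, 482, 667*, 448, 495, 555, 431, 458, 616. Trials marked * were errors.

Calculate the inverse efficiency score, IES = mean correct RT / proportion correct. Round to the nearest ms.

604 ms

Correct trials (n=9): 465, 496, 482, 448, 495, 555, 431, 458, 616
Mean correct RT = 4446/9 = 494.0000 ms
Proportion correct = 9/11
IES = 494.0000 / (9/11) = 603.778 ms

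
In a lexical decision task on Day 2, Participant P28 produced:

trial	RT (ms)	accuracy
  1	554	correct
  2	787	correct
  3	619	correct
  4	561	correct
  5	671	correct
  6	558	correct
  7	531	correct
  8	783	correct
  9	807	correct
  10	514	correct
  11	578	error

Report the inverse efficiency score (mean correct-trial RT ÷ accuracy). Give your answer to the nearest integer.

Correct trials (n=10): 554, 787, 619, 561, 671, 558, 531, 783, 807, 514
Mean correct RT = 6385/10 = 638.5000 ms
Proportion correct = 10/11
IES = 638.5000 / (10/11) = 702.350 ms

702 ms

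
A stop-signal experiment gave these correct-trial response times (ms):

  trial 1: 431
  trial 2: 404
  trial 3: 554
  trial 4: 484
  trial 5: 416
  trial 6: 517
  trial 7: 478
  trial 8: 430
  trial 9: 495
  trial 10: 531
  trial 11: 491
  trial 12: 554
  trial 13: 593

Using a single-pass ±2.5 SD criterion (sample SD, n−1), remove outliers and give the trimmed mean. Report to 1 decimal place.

n = 13, ΣRT = 6378, M = 490.615
Σ(x−M)² = 41365.08; s = √(41365.08/12) = 58.712
Cutoffs: 490.615 ± 2.5·58.712 → [343.8, 637.4]
No RTs fall outside the cutoffs; all 13 retained. Mean = 6378/13 = 490.615

490.6 ms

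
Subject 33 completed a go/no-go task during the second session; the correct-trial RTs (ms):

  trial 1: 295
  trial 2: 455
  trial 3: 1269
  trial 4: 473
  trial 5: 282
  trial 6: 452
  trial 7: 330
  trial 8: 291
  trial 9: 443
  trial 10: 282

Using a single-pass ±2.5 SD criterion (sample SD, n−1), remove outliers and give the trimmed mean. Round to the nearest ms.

n = 10, ΣRT = 4572, M = 457.200
Σ(x−M)² = 791003.60; s = √(791003.60/9) = 296.461
Cutoffs: 457.200 ± 2.5·296.461 → [-284.0, 1198.4]
Outside: 1269 → excluded.
Retained (n=9): Σ = 3303, mean = 3303/9 = 367.000

367 ms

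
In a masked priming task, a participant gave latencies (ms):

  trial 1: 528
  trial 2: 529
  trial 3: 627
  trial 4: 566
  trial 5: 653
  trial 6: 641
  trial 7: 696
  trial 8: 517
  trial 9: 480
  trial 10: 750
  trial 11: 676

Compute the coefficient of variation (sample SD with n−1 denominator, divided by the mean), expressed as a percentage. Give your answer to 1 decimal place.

n = 11, Σ = 6663, M = 605.7273
Σ(x−M)² = 75020.182; s = √(75020.182/10) = 86.6142
CV = 86.6142 / 605.7273 = 0.14299 = 14.299%

14.3%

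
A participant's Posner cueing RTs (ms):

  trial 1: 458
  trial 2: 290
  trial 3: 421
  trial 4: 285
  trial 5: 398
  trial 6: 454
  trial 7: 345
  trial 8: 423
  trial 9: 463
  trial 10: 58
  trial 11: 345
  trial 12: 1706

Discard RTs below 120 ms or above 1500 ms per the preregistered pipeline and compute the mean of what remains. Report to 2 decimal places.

388.20 ms

Excluded: 58, 1706
Retained (n=10): Σ = 3882
Mean = 3882/10 = 388.2000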